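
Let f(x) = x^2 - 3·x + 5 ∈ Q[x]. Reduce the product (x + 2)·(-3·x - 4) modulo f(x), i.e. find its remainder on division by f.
a · b ≡ 7 - 19·x (mod f(x))

First multiply in Q[x] without reducing: a · b = -3·x^2 - 10·x - 8. Now divide by f(x) = x^2 - 3·x + 5, eliminating the leading term at each step:
  leading term -3·x^2: subtract (-3)·f(x) = -3·x^2 + 9·x - 15, leaving 7 - 19·x
The degree is now < 2, so this is the remainder. Hence a · b ≡ 7 - 19·x in Q[x]/(f).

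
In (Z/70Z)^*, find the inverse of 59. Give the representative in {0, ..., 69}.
59^(−1) ≡ 19 (mod 70)

Apply the extended Euclidean algorithm to (70, 59), tracking rows (r, s, t) with s·70 + t·59 = r. Each division r_prev = q·r_cur + r_new produces the new row as (previous row) − q·(current row):
  row A: (70, 1, 0)   [1·70 + 0·59 = 70]
  row B: (59, 0, 1)   [0·70 + 1·59 = 59]
  70 = 1·59 + 11   → row C = row A − 1·row B = (11, 1, −1)   [check: 1·70 − 1·59 = 11]
  59 = 5·11 + 4   → row D = row B − 5·row C = (4, −5, 6)   [check: −5·70 + 6·59 = 4]
  11 = 2·4 + 3   → row E = row C − 2·row D = (3, 11, −13)   [check: 11·70 − 13·59 = 3]
  4 = 1·3 + 1   → row F = row D − 1·row E = (1, −16, 19)   [check: −16·70 + 19·59 = 1]
  3 = 3·1 + 0   → remainder 0, stop. gcd = 1 (last nonzero row F).
The gcd is 1, so 59 is invertible mod 70. The last nonzero row gives −16·70 + 19·59 = 1, so t = 19. So 59^(−1) ≡ 19 (mod 70). Verify: 59 · 19 = 1121 ≡ 1 (mod 70). ✓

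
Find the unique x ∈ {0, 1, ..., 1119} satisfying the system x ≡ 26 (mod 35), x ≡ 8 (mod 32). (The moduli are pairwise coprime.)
The moduli 35, 32 are pairwise coprime, so by the CRT there is a unique solution mod 35·32 = 1120.
Solve by successive substitution. Start with x ≡ 26 (mod 35).
  Combine with x ≡ 8 (mod 32): write x = 26 + 35·t and require 26 + 35·t ≡ 8 (mod 32), i.e. 35·t ≡ 8 − 26 ≡ 14 (mod 32). Since 35^(−1) ≡ 11 (mod 32) (35 ≡ 3 (mod 32)), t ≡ 11·14 ≡ 26 (mod 32). So x ≡ 26 + 35·26 = 936 (mod 1120).
Unique solution in [0, 1120): x = 936.

Final answer: x ≡ 936 (mod 1120); the representative in [0, 1120) is 936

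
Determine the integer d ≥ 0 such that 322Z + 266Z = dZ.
(322, 266) = (14); d = 14

In the PID Z, (a, b) is generated by gcd(a, b). Compute gcd(322, 266) with the extended Euclidean algorithm, tracking rows (r, s, t) with s·322 + t·266 = r:
  row A: (322, 1, 0)   [1·322 + 0·266 = 322]
  row B: (266, 0, 1)   [0·322 + 1·266 = 266]
  322 = 1·266 + 56   → row C = row A − 1·row B = (56, 1, −1)   [check: 1·322 − 1·266 = 56]
  266 = 4·56 + 42   → row D = row B − 4·row C = (42, −4, 5)   [check: −4·322 + 5·266 = 42]
  56 = 1·42 + 14   → row E = row C − 1·row D = (14, 5, −6)   [check: 5·322 − 6·266 = 14]
  42 = 3·14 + 0   → remainder 0, stop. gcd = 14 (last nonzero row E).
So gcd(322, 266) = 14, with Bézout identity 5·322 − 6·266 = 14. Containment (⊇): the Bézout identity exhibits 14 as an element of (322, 266), giving (14) ⊆ (322, 266). Containment (⊆): since 14 | 322 and 14 | 266 (322 = 14·23, 266 = 14·19), every Z-linear combination of 322 and 266 is divisible by 14, so (322, 266) ⊆ (14). Therefore (322, 266) = (14), d = 14.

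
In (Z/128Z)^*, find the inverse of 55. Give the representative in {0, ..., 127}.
55^(−1) ≡ 7 (mod 128)

Apply the extended Euclidean algorithm to (128, 55), tracking rows (r, s, t) with s·128 + t·55 = r. Each division r_prev = q·r_cur + r_new produces the new row as (previous row) − q·(current row):
  row A: (128, 1, 0)   [1·128 + 0·55 = 128]
  row B: (55, 0, 1)   [0·128 + 1·55 = 55]
  128 = 2·55 + 18   → row C = row A − 2·row B = (18, 1, −2)   [check: 1·128 − 2·55 = 18]
  55 = 3·18 + 1   → row D = row B − 3·row C = (1, −3, 7)   [check: −3·128 + 7·55 = 1]
  18 = 18·1 + 0   → remainder 0, stop. gcd = 1 (last nonzero row D).
The gcd is 1, so 55 is invertible mod 128. The last nonzero row gives −3·128 + 7·55 = 1, so t = 7. So 55^(−1) ≡ 7 (mod 128). Verify: 55 · 7 = 385 ≡ 1 (mod 128). ✓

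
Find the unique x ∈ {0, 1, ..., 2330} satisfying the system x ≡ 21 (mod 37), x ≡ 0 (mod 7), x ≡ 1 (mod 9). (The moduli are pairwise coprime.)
The moduli 37, 7, 9 are pairwise coprime, so by the CRT there is a unique solution mod 37·7·9 = 2331.
Solve by successive substitution. Start with x ≡ 21 (mod 37).
  Combine with x ≡ 0 (mod 7): write x = 21 + 37·t and require 21 + 37·t ≡ 0 (mod 7), i.e. 37·t ≡ 0 − 21 ≡ 0 (mod 7). Since 37^(−1) ≡ 4 (mod 7) (37 ≡ 2 (mod 7)), t ≡ 4·0 ≡ 0 (mod 7). So x ≡ 21 + 37·0 = 21 (mod 259).
  Combine with x ≡ 1 (mod 9): write x = 21 + 259·t and require 21 + 259·t ≡ 1 (mod 9), i.e. 259·t ≡ 1 − 21 ≡ 7 (mod 9). Since 259^(−1) ≡ 4 (mod 9) (259 ≡ 7 (mod 9)), t ≡ 4·7 ≡ 1 (mod 9). So x ≡ 21 + 259·1 = 280 (mod 2331).
Unique solution in [0, 2331): x = 280.

Final answer: x ≡ 280 (mod 2331); the representative in [0, 2331) is 280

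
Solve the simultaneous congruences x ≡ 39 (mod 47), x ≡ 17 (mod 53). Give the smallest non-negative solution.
The moduli 47, 53 are pairwise coprime, so by the CRT there is a unique solution mod 47·53 = 2491.
Solve by successive substitution. Start with x ≡ 39 (mod 47).
  Combine with x ≡ 17 (mod 53): write x = 39 + 47·t and require 39 + 47·t ≡ 17 (mod 53), i.e. 47·t ≡ 17 − 39 ≡ 31 (mod 53). Since 47^(−1) ≡ 44 (mod 53), t ≡ 44·31 ≡ 39 (mod 53). So x ≡ 39 + 47·39 = 1872 (mod 2491).
Unique solution in [0, 2491): x = 1872.

Final answer: x ≡ 1872 (mod 2491); the representative in [0, 2491) is 1872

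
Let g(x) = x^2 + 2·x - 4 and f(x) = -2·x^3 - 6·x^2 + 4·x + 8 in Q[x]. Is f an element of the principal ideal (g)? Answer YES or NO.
In Q[x] the ideal (g) consists of all multiples of g, so f ∈ (g) iff g | f, i.e. iff the remainder of f on division by g is 0. Divide f by g (g is monic, so eliminate the leading term of the running remainder at each step):
  leading term -2·x^3: subtract (-2·x)·g(x) = -2·x^3 - 4·x^2 + 8·x, leaving -2·x^2 - 4·x + 8
  leading term -2·x^2: subtract (-2)·g(x) = -2·x^2 - 4·x + 8, leaving 0
The remainder is 0, so f(x) = g(x) · h(x) with h(x) = -2·x - 2. Hence g | f, i.e. f ∈ (g).

Final answer: YES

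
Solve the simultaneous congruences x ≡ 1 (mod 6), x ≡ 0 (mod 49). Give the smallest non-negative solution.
x ≡ 49 (mod 294); the representative in [0, 294) is 49

The moduli 6, 49 are pairwise coprime, so by the CRT there is a unique solution mod 6·49 = 294.
Solve by successive substitution. Start with x ≡ 1 (mod 6).
  Combine with x ≡ 0 (mod 49): write x = 1 + 6·t and require 1 + 6·t ≡ 0 (mod 49), i.e. 6·t ≡ 0 − 1 ≡ 48 (mod 49). Since 6^(−1) ≡ 41 (mod 49), t ≡ 41·48 ≡ 8 (mod 49). So x ≡ 1 + 6·8 = 49 (mod 294).
Unique solution in [0, 294): x = 49.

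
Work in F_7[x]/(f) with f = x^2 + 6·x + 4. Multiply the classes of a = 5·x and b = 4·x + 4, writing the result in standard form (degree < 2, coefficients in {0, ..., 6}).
Multiply as integer polynomials: a · b = 20·x^2 + 20·x. Reducing coefficients mod 7: a · b ≡ 6·x^2 + 6·x. Now divide by f(x) = x^2 + 6·x + 4 in F_7[x], eliminating the leading term at each step:
  leading term 6·x^2: subtract (6)·f(x) = 6·x^2 + x + 3, leaving 5·x + 4 (coefficients mod 7)
The degree is now < 2, so this is the remainder. Hence a · b ≡ 5·x + 4 in F_7[x]/(f).

Final answer: a · b ≡ 5·x + 4 (mod f(x))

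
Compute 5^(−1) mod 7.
Apply the extended Euclidean algorithm to (7, 5), tracking rows (r, s, t) with s·7 + t·5 = r. Each division r_prev = q·r_cur + r_new produces the new row as (previous row) − q·(current row):
  row A: (7, 1, 0)   [1·7 + 0·5 = 7]
  row B: (5, 0, 1)   [0·7 + 1·5 = 5]
  7 = 1·5 + 2   → row C = row A − 1·row B = (2, 1, −1)   [check: 1·7 − 1·5 = 2]
  5 = 2·2 + 1   → row D = row B − 2·row C = (1, −2, 3)   [check: −2·7 + 3·5 = 1]
  2 = 2·1 + 0   → remainder 0, stop. gcd = 1 (last nonzero row D).
The gcd is 1, so 5 is invertible mod 7. The last nonzero row gives −2·7 + 3·5 = 1, so t = 3. So 5^(−1) ≡ 3 (mod 7). Verify: 5 · 3 = 15 ≡ 1 (mod 7). ✓

Final answer: 5^(−1) ≡ 3 (mod 7)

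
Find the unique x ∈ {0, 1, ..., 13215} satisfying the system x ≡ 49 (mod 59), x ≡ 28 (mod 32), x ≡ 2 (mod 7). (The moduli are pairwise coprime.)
The moduli 59, 32, 7 are pairwise coprime, so by the CRT there is a unique solution mod 59·32·7 = 13216.
Solve by successive substitution. Start with x ≡ 49 (mod 59).
  Combine with x ≡ 28 (mod 32): write x = 49 + 59·t and require 49 + 59·t ≡ 28 (mod 32), i.e. 59·t ≡ 28 − 49 ≡ 11 (mod 32). Since 59^(−1) ≡ 19 (mod 32) (59 ≡ 27 (mod 32)), t ≡ 19·11 ≡ 17 (mod 32). So x ≡ 49 + 59·17 = 1052 (mod 1888).
  Combine with x ≡ 2 (mod 7): write x = 1052 + 1888·t and require 1052 + 1888·t ≡ 2 (mod 7), i.e. 1888·t ≡ 2 − 1052 ≡ 0 (mod 7). Since 1888^(−1) ≡ 3 (mod 7) (1888 ≡ 5 (mod 7)), t ≡ 3·0 ≡ 0 (mod 7). So x ≡ 1052 + 1888·0 = 1052 (mod 13216).
Unique solution in [0, 13216): x = 1052.

Final answer: x ≡ 1052 (mod 13216); the representative in [0, 13216) is 1052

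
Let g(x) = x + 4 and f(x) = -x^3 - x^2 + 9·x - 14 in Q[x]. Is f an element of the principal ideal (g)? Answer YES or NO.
In Q[x] the ideal (g) consists of all multiples of g, so f ∈ (g) iff g | f, i.e. iff the remainder of f on division by g is 0. Divide f by g (g is monic, so eliminate the leading term of the running remainder at each step):
  leading term -x^3: subtract (-x^2)·g(x) = -x^3 - 4·x^2, leaving 3·x^2 + 9·x - 14
  leading term 3·x^2: subtract (3·x)·g(x) = 3·x^2 + 12·x, leaving -3·x - 14
  leading term -3·x: subtract (-3)·g(x) = -3·x - 12, leaving -2
The remainder r(x) = -2 ≠ 0 (and deg r < deg g), so g ∤ f, i.e. f ∉ (g).

Final answer: NO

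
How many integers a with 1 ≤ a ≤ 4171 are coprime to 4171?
The number of a ∈ {1, ..., 4171} with gcd(a, 4171) = 1 is by definition Euler's totient φ(4171). φ is multiplicative, with φ(p^e) = p^e − p^(e−1). Factorise 4171 = 43 · 97. Then
  φ(4171) = (43 − 1) · (97 − 1) = 42 · 96 = 4032.
So there are 4032 such integers.

Final answer: 4032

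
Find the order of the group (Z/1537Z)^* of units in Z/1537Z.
|(Z/1537Z)^*| = 1456

(Z/1537Z)^* consists of the classes a with gcd(a, 1537) = 1, so its order is φ(1537). φ is multiplicative, with φ(p^e) = p^e − p^(e−1). Factorise 1537 = 29 · 53. Then
  φ(1537) = (29 − 1) · (53 − 1) = 28 · 52 = 1456.
Thus |(Z/1537Z)^*| = 1456.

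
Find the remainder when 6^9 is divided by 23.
Use repeated squaring. Binary(9) = 1001. Walk through the bits of the exponent 9 left-to-right: at each bit after the leading one, square the running value, then multiply by 6 if the bit is 1 (always reducing mod 23):
  bit 1 = 1 (leading): start with 6.
  bit 2 = 0: square 6^2 = 36 ≡ 13 (mod 23).
  bit 3 = 0: square 13^2 = 169 ≡ 8 (mod 23).
  bit 4 = 1: square 8^2 = 64 ≡ 18; bit is 1, so multiply 18·6 = 108 ≡ 16 (mod 23).
Final value: 6^9 ≡ 16 (mod 23).

Final answer: 16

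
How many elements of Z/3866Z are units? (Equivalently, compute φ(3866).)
An element a ∈ Z/3866Z is a unit iff gcd(a, 3866) = 1, so the number of units is φ(3866). φ is multiplicative, with φ(p^e) = p^e − p^(e−1). Factorise 3866 = 2 · 1933. Then
  φ(3866) = (2 − 1) · (1933 − 1) = 1 · 1932 = 1932.

Final answer: Z/3866Z has φ(3866) = 1932 units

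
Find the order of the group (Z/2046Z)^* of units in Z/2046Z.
(Z/2046Z)^* consists of the classes a with gcd(a, 2046) = 1, so its order is φ(2046). φ is multiplicative, with φ(p^e) = p^e − p^(e−1). Factorise 2046 = 2 · 3 · 11 · 31. Then
  φ(2046) = (2 − 1) · (3 − 1) · (11 − 1) · (31 − 1) = 1 · 2 · 10 · 30 = 600.
Thus |(Z/2046Z)^*| = 600.

Final answer: |(Z/2046Z)^*| = 600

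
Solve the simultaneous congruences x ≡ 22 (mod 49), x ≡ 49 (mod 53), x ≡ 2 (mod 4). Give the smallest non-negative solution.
The moduli 49, 53, 4 are pairwise coprime, so by the CRT there is a unique solution mod 49·53·4 = 10388.
Solve by successive substitution. Start with x ≡ 22 (mod 49).
  Combine with x ≡ 49 (mod 53): write x = 22 + 49·t and require 22 + 49·t ≡ 49 (mod 53), i.e. 49·t ≡ 49 − 22 ≡ 27 (mod 53). Since 49^(−1) ≡ 13 (mod 53), t ≡ 13·27 ≡ 33 (mod 53). So x ≡ 22 + 49·33 = 1639 (mod 2597).
  Combine with x ≡ 2 (mod 4): write x = 1639 + 2597·t and require 1639 + 2597·t ≡ 2 (mod 4), i.e. 2597·t ≡ 2 − 1639 ≡ 3 (mod 4). Since 2597^(−1) ≡ 1 (mod 4) (2597 ≡ 1 (mod 4)), t ≡ 1·3 ≡ 3 (mod 4). So x ≡ 1639 + 2597·3 = 9430 (mod 10388).
Unique solution in [0, 10388): x = 9430.

Final answer: x ≡ 9430 (mod 10388); the representative in [0, 10388) is 9430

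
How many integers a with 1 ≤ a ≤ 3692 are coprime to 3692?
1680

The number of a ∈ {1, ..., 3692} with gcd(a, 3692) = 1 is by definition Euler's totient φ(3692). φ is multiplicative, with φ(p^e) = p^e − p^(e−1). Factorise 3692 = 2^2 · 13 · 71. Then
  φ(3692) = (2^2 − 2^1) · (13 − 1) · (71 − 1) = 2 · 12 · 70 = 1680.
So there are 1680 such integers.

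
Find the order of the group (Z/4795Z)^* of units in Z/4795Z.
|(Z/4795Z)^*| = 3264

(Z/4795Z)^* consists of the classes a with gcd(a, 4795) = 1, so its order is φ(4795). φ is multiplicative, with φ(p^e) = p^e − p^(e−1). Factorise 4795 = 5 · 7 · 137. Then
  φ(4795) = (5 − 1) · (7 − 1) · (137 − 1) = 4 · 6 · 136 = 3264.
Thus |(Z/4795Z)^*| = 3264.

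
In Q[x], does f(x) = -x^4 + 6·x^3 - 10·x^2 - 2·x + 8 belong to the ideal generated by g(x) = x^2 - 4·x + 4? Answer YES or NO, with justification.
In Q[x] the ideal (g) consists of all multiples of g, so f ∈ (g) iff g | f, i.e. iff the remainder of f on division by g is 0. Divide f by g (g is monic, so eliminate the leading term of the running remainder at each step):
  leading term -x^4: subtract (-x^2)·g(x) = -x^4 + 4·x^3 - 4·x^2, leaving 2·x^3 - 6·x^2 - 2·x + 8
  leading term 2·x^3: subtract (2·x)·g(x) = 2·x^3 - 8·x^2 + 8·x, leaving 2·x^2 - 10·x + 8
  leading term 2·x^2: subtract (2)·g(x) = 2·x^2 - 8·x + 8, leaving -2·x
The remainder r(x) = -2·x ≠ 0 (and deg r < deg g), so g ∤ f, i.e. f ∉ (g).

Final answer: NO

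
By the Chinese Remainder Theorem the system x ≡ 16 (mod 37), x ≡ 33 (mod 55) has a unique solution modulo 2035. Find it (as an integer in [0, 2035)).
The moduli 37, 55 are pairwise coprime, so by the CRT there is a unique solution mod 37·55 = 2035.
Solve by successive substitution. Start with x ≡ 16 (mod 37).
  Combine with x ≡ 33 (mod 55): write x = 16 + 37·t and require 16 + 37·t ≡ 33 (mod 55), i.e. 37·t ≡ 33 − 16 ≡ 17 (mod 55). Since 37^(−1) ≡ 3 (mod 55), t ≡ 3·17 ≡ 51 (mod 55). So x ≡ 16 + 37·51 = 1903 (mod 2035).
Unique solution in [0, 2035): x = 1903.

Final answer: x ≡ 1903 (mod 2035); the representative in [0, 2035) is 1903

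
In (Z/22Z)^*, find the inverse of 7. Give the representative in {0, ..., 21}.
7^(−1) ≡ 19 (mod 22)

Apply the extended Euclidean algorithm to (22, 7), tracking rows (r, s, t) with s·22 + t·7 = r. Each division r_prev = q·r_cur + r_new produces the new row as (previous row) − q·(current row):
  row A: (22, 1, 0)   [1·22 + 0·7 = 22]
  row B: (7, 0, 1)   [0·22 + 1·7 = 7]
  22 = 3·7 + 1   → row C = row A − 3·row B = (1, 1, −3)   [check: 1·22 − 3·7 = 1]
  7 = 7·1 + 0   → remainder 0, stop. gcd = 1 (last nonzero row C).
The gcd is 1, so 7 is invertible mod 22. The last nonzero row gives 1·22 − 3·7 = 1, so t = −3. So 7^(−1) ≡ −3 ≡ 19 (mod 22). Verify: 7 · 19 = 133 ≡ 1 (mod 22). ✓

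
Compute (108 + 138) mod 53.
34

Reduce the summands first: 108 ≡ 2, 138 ≡ 32 (mod 53), so 108 + 138 ≡ 2 + 32 (mod 53). 2 + 32 = 34; 34 = 0·53 + 34, so (108 + 138) mod 53 = 34.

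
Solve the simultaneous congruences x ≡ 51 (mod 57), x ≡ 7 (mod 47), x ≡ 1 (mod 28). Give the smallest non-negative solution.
The moduli 57, 47, 28 are pairwise coprime, so by the CRT there is a unique solution mod 57·47·28 = 75012.
Solve by successive substitution. Start with x ≡ 51 (mod 57).
  Combine with x ≡ 7 (mod 47): write x = 51 + 57·t and require 51 + 57·t ≡ 7 (mod 47), i.e. 57·t ≡ 7 − 51 ≡ 3 (mod 47). Since 57^(−1) ≡ 33 (mod 47) (57 ≡ 10 (mod 47)), t ≡ 33·3 ≡ 5 (mod 47). So x ≡ 51 + 57·5 = 336 (mod 2679).
  Combine with x ≡ 1 (mod 28): write x = 336 + 2679·t and require 336 + 2679·t ≡ 1 (mod 28), i.e. 2679·t ≡ 1 − 336 ≡ 1 (mod 28). Since 2679^(−1) ≡ 3 (mod 28) (2679 ≡ 19 (mod 28)), t ≡ 3·1 ≡ 3 (mod 28). So x ≡ 336 + 2679·3 = 8373 (mod 75012).
Unique solution in [0, 75012): x = 8373.

Final answer: x ≡ 8373 (mod 75012); the representative in [0, 75012) is 8373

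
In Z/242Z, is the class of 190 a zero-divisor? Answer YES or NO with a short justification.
gcd(190, 242) = 2 > 1, so 190 is not a unit in Z/242Z. In Z/nZ every nonzero non-unit is a zero-divisor: explicitly, take b = 242/gcd = 121 ≠ 0 (mod 242); then 190·121 = 22990 = 95·242, i.e. 190·121 ≡ 0 (mod 242). So 190 is a zero-divisor.

Final answer: YES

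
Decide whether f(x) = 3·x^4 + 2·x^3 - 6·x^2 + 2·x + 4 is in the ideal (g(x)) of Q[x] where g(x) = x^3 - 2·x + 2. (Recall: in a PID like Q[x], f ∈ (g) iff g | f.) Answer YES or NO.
YES

In Q[x] the ideal (g) consists of all multiples of g, so f ∈ (g) iff g | f, i.e. iff the remainder of f on division by g is 0. Divide f by g (g is monic, so eliminate the leading term of the running remainder at each step):
  leading term 3·x^4: subtract (3·x)·g(x) = 3·x^4 - 6·x^2 + 6·x, leaving 2·x^3 - 4·x + 4
  leading term 2·x^3: subtract (2)·g(x) = 2·x^3 - 4·x + 4, leaving 0
The remainder is 0, so f(x) = g(x) · h(x) with h(x) = 3·x + 2. Hence g | f, i.e. f ∈ (g).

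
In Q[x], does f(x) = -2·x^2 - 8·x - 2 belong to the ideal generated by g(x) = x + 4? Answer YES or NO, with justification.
In Q[x] the ideal (g) consists of all multiples of g, so f ∈ (g) iff g | f, i.e. iff the remainder of f on division by g is 0. Divide f by g (g is monic, so eliminate the leading term of the running remainder at each step):
  leading term -2·x^2: subtract (-2·x)·g(x) = -2·x^2 - 8·x, leaving -2
The remainder r(x) = -2 ≠ 0 (and deg r < deg g), so g ∤ f, i.e. f ∉ (g).

Final answer: NO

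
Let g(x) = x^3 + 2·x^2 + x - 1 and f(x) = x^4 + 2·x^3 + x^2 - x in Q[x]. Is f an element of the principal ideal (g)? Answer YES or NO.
In Q[x] the ideal (g) consists of all multiples of g, so f ∈ (g) iff g | f, i.e. iff the remainder of f on division by g is 0. Divide f by g (g is monic, so eliminate the leading term of the running remainder at each step):
  leading term x^4: subtract (x)·g(x) = x^4 + 2·x^3 + x^2 - x, leaving 0
The remainder is 0, so f(x) = g(x) · h(x) with h(x) = x. Hence g | f, i.e. f ∈ (g).

Final answer: YES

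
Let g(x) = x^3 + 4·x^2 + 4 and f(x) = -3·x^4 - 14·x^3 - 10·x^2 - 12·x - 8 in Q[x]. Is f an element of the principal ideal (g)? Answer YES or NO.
NO

In Q[x] the ideal (g) consists of all multiples of g, so f ∈ (g) iff g | f, i.e. iff the remainder of f on division by g is 0. Divide f by g (g is monic, so eliminate the leading term of the running remainder at each step):
  leading term -3·x^4: subtract (-3·x)·g(x) = -3·x^4 - 12·x^3 - 12·x, leaving -2·x^3 - 10·x^2 - 8
  leading term -2·x^3: subtract (-2)·g(x) = -2·x^3 - 8·x^2 - 8, leaving -2·x^2
The remainder r(x) = -2·x^2 ≠ 0 (and deg r < deg g), so g ∤ f, i.e. f ∉ (g).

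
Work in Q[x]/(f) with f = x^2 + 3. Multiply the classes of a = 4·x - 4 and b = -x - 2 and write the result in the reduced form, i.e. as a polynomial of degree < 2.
a · b ≡ 20 - 4·x (mod f(x))

First multiply in Q[x] without reducing: a · b = -4·x^2 - 4·x + 8. Now divide by f(x) = x^2 + 3, eliminating the leading term at each step:
  leading term -4·x^2: subtract (-4)·f(x) = -4·x^2 - 12, leaving 20 - 4·x
The degree is now < 2, so this is the remainder. Hence a · b ≡ 20 - 4·x in Q[x]/(f).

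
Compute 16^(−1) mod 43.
16^(−1) ≡ 35 (mod 43)

Apply the extended Euclidean algorithm to (43, 16), tracking rows (r, s, t) with s·43 + t·16 = r. Each division r_prev = q·r_cur + r_new produces the new row as (previous row) − q·(current row):
  row A: (43, 1, 0)   [1·43 + 0·16 = 43]
  row B: (16, 0, 1)   [0·43 + 1·16 = 16]
  43 = 2·16 + 11   → row C = row A − 2·row B = (11, 1, −2)   [check: 1·43 − 2·16 = 11]
  16 = 1·11 + 5   → row D = row B − 1·row C = (5, −1, 3)   [check: −1·43 + 3·16 = 5]
  11 = 2·5 + 1   → row E = row C − 2·row D = (1, 3, −8)   [check: 3·43 − 8·16 = 1]
  5 = 5·1 + 0   → remainder 0, stop. gcd = 1 (last nonzero row E).
The gcd is 1, so 16 is invertible mod 43. The last nonzero row gives 3·43 − 8·16 = 1, so t = −8. So 16^(−1) ≡ −8 ≡ 35 (mod 43). Verify: 16 · 35 = 560 ≡ 1 (mod 43). ✓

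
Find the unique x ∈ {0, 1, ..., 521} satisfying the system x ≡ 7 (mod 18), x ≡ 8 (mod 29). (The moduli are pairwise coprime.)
The moduli 18, 29 are pairwise coprime, so by the CRT there is a unique solution mod 18·29 = 522.
Solve by successive substitution. Start with x ≡ 7 (mod 18).
  Combine with x ≡ 8 (mod 29): write x = 7 + 18·t and require 7 + 18·t ≡ 8 (mod 29), i.e. 18·t ≡ 8 − 7 ≡ 1 (mod 29). Since 18^(−1) ≡ 21 (mod 29), t ≡ 21·1 ≡ 21 (mod 29). So x ≡ 7 + 18·21 = 385 (mod 522).
Unique solution in [0, 522): x = 385.

Final answer: x ≡ 385 (mod 522); the representative in [0, 522) is 385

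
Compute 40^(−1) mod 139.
Apply the extended Euclidean algorithm to (139, 40), tracking rows (r, s, t) with s·139 + t·40 = r. Each division r_prev = q·r_cur + r_new produces the new row as (previous row) − q·(current row):
  row A: (139, 1, 0)   [1·139 + 0·40 = 139]
  row B: (40, 0, 1)   [0·139 + 1·40 = 40]
  139 = 3·40 + 19   → row C = row A − 3·row B = (19, 1, −3)   [check: 1·139 − 3·40 = 19]
  40 = 2·19 + 2   → row D = row B − 2·row C = (2, −2, 7)   [check: −2·139 + 7·40 = 2]
  19 = 9·2 + 1   → row E = row C − 9·row D = (1, 19, −66)   [check: 19·139 − 66·40 = 1]
  2 = 2·1 + 0   → remainder 0, stop. gcd = 1 (last nonzero row E).
The gcd is 1, so 40 is invertible mod 139. The last nonzero row gives 19·139 − 66·40 = 1, so t = −66. So 40^(−1) ≡ −66 ≡ 73 (mod 139). Verify: 40 · 73 = 2920 ≡ 1 (mod 139). ✓

Final answer: 40^(−1) ≡ 73 (mod 139)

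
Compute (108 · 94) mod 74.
Reduce the factors first: 108 ≡ 34, 94 ≡ 20 (mod 74), so 108 · 94 ≡ 34 · 20 (mod 74). 34 · 20 = 680. Dividing by 74: 680 = 9·74 + 14. So (108 · 94) mod 74 = 14.

Final answer: 14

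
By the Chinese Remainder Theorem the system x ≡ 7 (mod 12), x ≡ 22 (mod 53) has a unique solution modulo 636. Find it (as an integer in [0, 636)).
The moduli 12, 53 are pairwise coprime, so by the CRT there is a unique solution mod 12·53 = 636.
Solve by successive substitution. Start with x ≡ 7 (mod 12).
  Combine with x ≡ 22 (mod 53): write x = 7 + 12·t and require 7 + 12·t ≡ 22 (mod 53), i.e. 12·t ≡ 22 − 7 ≡ 15 (mod 53). Since 12^(−1) ≡ 31 (mod 53), t ≡ 31·15 ≡ 41 (mod 53). So x ≡ 7 + 12·41 = 499 (mod 636).
Unique solution in [0, 636): x = 499.

Final answer: x ≡ 499 (mod 636); the representative in [0, 636) is 499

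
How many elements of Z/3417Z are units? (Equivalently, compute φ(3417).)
Z/3417Z has φ(3417) = 2112 units

An element a ∈ Z/3417Z is a unit iff gcd(a, 3417) = 1, so the number of units is φ(3417). φ is multiplicative, with φ(p^e) = p^e − p^(e−1). Factorise 3417 = 3 · 17 · 67. Then
  φ(3417) = (3 − 1) · (17 − 1) · (67 − 1) = 2 · 16 · 66 = 2112.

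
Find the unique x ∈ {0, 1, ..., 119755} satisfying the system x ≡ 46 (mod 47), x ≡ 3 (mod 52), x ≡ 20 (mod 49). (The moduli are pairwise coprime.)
x ≡ 115807 (mod 119756); the representative in [0, 119756) is 115807

The moduli 47, 52, 49 are pairwise coprime, so by the CRT there is a unique solution mod 47·52·49 = 119756.
Solve by successive substitution. Start with x ≡ 46 (mod 47).
  Combine with x ≡ 3 (mod 52): write x = 46 + 47·t and require 46 + 47·t ≡ 3 (mod 52), i.e. 47·t ≡ 3 − 46 ≡ 9 (mod 52). Since 47^(−1) ≡ 31 (mod 52), t ≡ 31·9 ≡ 19 (mod 52). So x ≡ 46 + 47·19 = 939 (mod 2444).
  Combine with x ≡ 20 (mod 49): write x = 939 + 2444·t and require 939 + 2444·t ≡ 20 (mod 49), i.e. 2444·t ≡ 20 − 939 ≡ 12 (mod 49). Since 2444^(−1) ≡ 8 (mod 49) (2444 ≡ 43 (mod 49)), t ≡ 8·12 ≡ 47 (mod 49). So x ≡ 939 + 2444·47 = 115807 (mod 119756).
Unique solution in [0, 119756): x = 115807.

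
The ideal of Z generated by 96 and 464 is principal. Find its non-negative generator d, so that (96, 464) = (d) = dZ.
(96, 464) = (16); d = 16

In the PID Z, (a, b) is generated by gcd(a, b). Compute gcd(464, 96) with the extended Euclidean algorithm, tracking rows (r, s, t) with s·464 + t·96 = r:
  row A: (464, 1, 0)   [1·464 + 0·96 = 464]
  row B: (96, 0, 1)   [0·464 + 1·96 = 96]
  464 = 4·96 + 80   → row C = row A − 4·row B = (80, 1, −4)   [check: 1·464 − 4·96 = 80]
  96 = 1·80 + 16   → row D = row B − 1·row C = (16, −1, 5)   [check: −1·464 + 5·96 = 16]
  80 = 5·16 + 0   → remainder 0, stop. gcd = 16 (last nonzero row D).
So gcd(96, 464) = 16, with Bézout identity −1·464 + 5·96 = 16. Containment (⊇): the Bézout identity exhibits 16 as an element of (96, 464), giving (16) ⊆ (96, 464). Containment (⊆): since 16 | 96 and 16 | 464 (96 = 16·6, 464 = 16·29), every Z-linear combination of 96 and 464 is divisible by 16, so (96, 464) ⊆ (16). Therefore (96, 464) = (16), d = 16.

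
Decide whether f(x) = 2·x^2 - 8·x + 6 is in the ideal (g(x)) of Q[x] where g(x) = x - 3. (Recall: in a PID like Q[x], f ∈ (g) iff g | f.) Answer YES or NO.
YES

In Q[x] the ideal (g) consists of all multiples of g, so f ∈ (g) iff g | f, i.e. iff the remainder of f on division by g is 0. Divide f by g (g is monic, so eliminate the leading term of the running remainder at each step):
  leading term 2·x^2: subtract (2·x)·g(x) = 2·x^2 - 6·x, leaving 6 - 2·x
  leading term -2·x: subtract (-2)·g(x) = 6 - 2·x, leaving 0
The remainder is 0, so f(x) = g(x) · h(x) with h(x) = 2·x - 2. Hence g | f, i.e. f ∈ (g).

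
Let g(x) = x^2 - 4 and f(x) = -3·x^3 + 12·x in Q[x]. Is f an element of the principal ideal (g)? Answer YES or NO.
YES

In Q[x] the ideal (g) consists of all multiples of g, so f ∈ (g) iff g | f, i.e. iff the remainder of f on division by g is 0. Divide f by g (g is monic, so eliminate the leading term of the running remainder at each step):
  leading term -3·x^3: subtract (-3·x)·g(x) = -3·x^3 + 12·x, leaving 0
The remainder is 0, so f(x) = g(x) · h(x) with h(x) = -3·x. Hence g | f, i.e. f ∈ (g).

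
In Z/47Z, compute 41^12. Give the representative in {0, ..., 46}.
Use repeated squaring. Binary(12) = 1100. Walk through the bits of the exponent 12 left-to-right: at each bit after the leading one, square the running value, then multiply by 41 if the bit is 1 (always reducing mod 47):
  bit 1 = 1 (leading): start with 41.
  bit 2 = 1: square 41^2 = 1681 ≡ 36; bit is 1, so multiply 36·41 = 1476 ≡ 19 (mod 47).
  bit 3 = 0: square 19^2 = 361 ≡ 32 (mod 47).
  bit 4 = 0: square 32^2 = 1024 ≡ 37 (mod 47).
Final value: 41^12 ≡ 37 (mod 47).

Final answer: 37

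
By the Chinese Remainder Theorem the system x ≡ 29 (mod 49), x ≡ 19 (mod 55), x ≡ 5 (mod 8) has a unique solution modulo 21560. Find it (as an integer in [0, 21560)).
The moduli 49, 55, 8 are pairwise coprime, so by the CRT there is a unique solution mod 49·55·8 = 21560.
Solve by successive substitution. Start with x ≡ 29 (mod 49).
  Combine with x ≡ 19 (mod 55): write x = 29 + 49·t and require 29 + 49·t ≡ 19 (mod 55), i.e. 49·t ≡ 19 − 29 ≡ 45 (mod 55). Since 49^(−1) ≡ 9 (mod 55), t ≡ 9·45 ≡ 20 (mod 55). So x ≡ 29 + 49·20 = 1009 (mod 2695).
  Combine with x ≡ 5 (mod 8): write x = 1009 + 2695·t and require 1009 + 2695·t ≡ 5 (mod 8), i.e. 2695·t ≡ 5 − 1009 ≡ 4 (mod 8). Since 2695^(−1) ≡ 7 (mod 8) (2695 ≡ 7 (mod 8)), t ≡ 7·4 ≡ 4 (mod 8). So x ≡ 1009 + 2695·4 = 11789 (mod 21560).
Unique solution in [0, 21560): x = 11789.

Final answer: x ≡ 11789 (mod 21560); the representative in [0, 21560) is 11789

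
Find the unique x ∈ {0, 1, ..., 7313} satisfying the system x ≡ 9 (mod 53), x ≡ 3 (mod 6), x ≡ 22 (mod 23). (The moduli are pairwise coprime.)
x ≡ 4461 (mod 7314); the representative in [0, 7314) is 4461

The moduli 53, 6, 23 are pairwise coprime, so by the CRT there is a unique solution mod 53·6·23 = 7314.
Solve by successive substitution. Start with x ≡ 9 (mod 53).
  Combine with x ≡ 3 (mod 6): write x = 9 + 53·t and require 9 + 53·t ≡ 3 (mod 6), i.e. 53·t ≡ 3 − 9 ≡ 0 (mod 6). Since 53^(−1) ≡ 5 (mod 6) (53 ≡ 5 (mod 6)), t ≡ 5·0 ≡ 0 (mod 6). So x ≡ 9 + 53·0 = 9 (mod 318).
  Combine with x ≡ 22 (mod 23): write x = 9 + 318·t and require 9 + 318·t ≡ 22 (mod 23), i.e. 318·t ≡ 22 − 9 ≡ 13 (mod 23). Since 318^(−1) ≡ 17 (mod 23) (318 ≡ 19 (mod 23)), t ≡ 17·13 ≡ 14 (mod 23). So x ≡ 9 + 318·14 = 4461 (mod 7314).
Unique solution in [0, 7314): x = 4461.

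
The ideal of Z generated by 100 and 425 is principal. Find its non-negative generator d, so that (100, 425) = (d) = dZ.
(100, 425) = (25); d = 25

In the PID Z, (a, b) is generated by gcd(a, b). Compute gcd(425, 100) with the extended Euclidean algorithm, tracking rows (r, s, t) with s·425 + t·100 = r:
  row A: (425, 1, 0)   [1·425 + 0·100 = 425]
  row B: (100, 0, 1)   [0·425 + 1·100 = 100]
  425 = 4·100 + 25   → row C = row A − 4·row B = (25, 1, −4)   [check: 1·425 − 4·100 = 25]
  100 = 4·25 + 0   → remainder 0, stop. gcd = 25 (last nonzero row C).
So gcd(100, 425) = 25, with Bézout identity 1·425 − 4·100 = 25. Containment (⊇): the Bézout identity exhibits 25 as an element of (100, 425), giving (25) ⊆ (100, 425). Containment (⊆): since 25 | 100 and 25 | 425 (100 = 25·4, 425 = 25·17), every Z-linear combination of 100 and 425 is divisible by 25, so (100, 425) ⊆ (25). Therefore (100, 425) = (25), d = 25.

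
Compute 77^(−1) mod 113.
77^(−1) ≡ 91 (mod 113)

Apply the extended Euclidean algorithm to (113, 77), tracking rows (r, s, t) with s·113 + t·77 = r. Each division r_prev = q·r_cur + r_new produces the new row as (previous row) − q·(current row):
  row A: (113, 1, 0)   [1·113 + 0·77 = 113]
  row B: (77, 0, 1)   [0·113 + 1·77 = 77]
  113 = 1·77 + 36   → row C = row A − 1·row B = (36, 1, −1)   [check: 1·113 − 1·77 = 36]
  77 = 2·36 + 5   → row D = row B − 2·row C = (5, −2, 3)   [check: −2·113 + 3·77 = 5]
  36 = 7·5 + 1   → row E = row C − 7·row D = (1, 15, −22)   [check: 15·113 − 22·77 = 1]
  5 = 5·1 + 0   → remainder 0, stop. gcd = 1 (last nonzero row E).
The gcd is 1, so 77 is invertible mod 113. The last nonzero row gives 15·113 − 22·77 = 1, so t = −22. So 77^(−1) ≡ −22 ≡ 91 (mod 113). Verify: 77 · 91 = 7007 ≡ 1 (mod 113). ✓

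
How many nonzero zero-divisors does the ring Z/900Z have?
In Z/900Z each nonzero element is either a unit (gcd with 900 is 1) or a zero-divisor (gcd > 1). The number of units is φ(900): factorise 900 = 2^2 · 3^2 · 5^2, so φ(900) = (2^2 − 2^1) · (3^2 − 3^1) · (5^2 − 5^1) = 2 · 6 · 20 = 240. The nonzero elements number 900 − 1 = 899. Hence the nonzero zero-divisors number 899 − 240 = 659.

Final answer: Z/900Z has 659 nonzero zero-divisors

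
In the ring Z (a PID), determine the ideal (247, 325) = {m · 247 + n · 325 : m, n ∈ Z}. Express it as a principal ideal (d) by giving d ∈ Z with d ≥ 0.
In the PID Z, (a, b) is generated by gcd(a, b). Compute gcd(325, 247) with the extended Euclidean algorithm, tracking rows (r, s, t) with s·325 + t·247 = r:
  row A: (325, 1, 0)   [1·325 + 0·247 = 325]
  row B: (247, 0, 1)   [0·325 + 1·247 = 247]
  325 = 1·247 + 78   → row C = row A − 1·row B = (78, 1, −1)   [check: 1·325 − 1·247 = 78]
  247 = 3·78 + 13   → row D = row B − 3·row C = (13, −3, 4)   [check: −3·325 + 4·247 = 13]
  78 = 6·13 + 0   → remainder 0, stop. gcd = 13 (last nonzero row D).
So gcd(247, 325) = 13, with Bézout identity −3·325 + 4·247 = 13. Containment (⊇): the Bézout identity exhibits 13 as an element of (247, 325), giving (13) ⊆ (247, 325). Containment (⊆): since 13 | 247 and 13 | 325 (247 = 13·19, 325 = 13·25), every Z-linear combination of 247 and 325 is divisible by 13, so (247, 325) ⊆ (13). Therefore (247, 325) = (13), d = 13.

Final answer: (247, 325) = (13); d = 13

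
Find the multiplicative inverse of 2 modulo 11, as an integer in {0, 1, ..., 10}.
Apply the extended Euclidean algorithm to (11, 2), tracking rows (r, s, t) with s·11 + t·2 = r. Each division r_prev = q·r_cur + r_new produces the new row as (previous row) − q·(current row):
  row A: (11, 1, 0)   [1·11 + 0·2 = 11]
  row B: (2, 0, 1)   [0·11 + 1·2 = 2]
  11 = 5·2 + 1   → row C = row A − 5·row B = (1, 1, −5)   [check: 1·11 − 5·2 = 1]
  2 = 2·1 + 0   → remainder 0, stop. gcd = 1 (last nonzero row C).
The gcd is 1, so 2 is invertible mod 11. The last nonzero row gives 1·11 − 5·2 = 1, so t = −5. So 2^(−1) ≡ −5 ≡ 6 (mod 11). Verify: 2 · 6 = 12 ≡ 1 (mod 11). ✓

Final answer: 2^(−1) ≡ 6 (mod 11)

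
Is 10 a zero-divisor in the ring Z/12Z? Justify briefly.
gcd(10, 12) = 2 > 1, so 10 is not a unit in Z/12Z. In Z/nZ every nonzero non-unit is a zero-divisor: explicitly, take b = 12/gcd = 6 ≠ 0 (mod 12); then 10·6 = 60 = 5·12, i.e. 10·6 ≡ 0 (mod 12). So 10 is a zero-divisor.

Final answer: YES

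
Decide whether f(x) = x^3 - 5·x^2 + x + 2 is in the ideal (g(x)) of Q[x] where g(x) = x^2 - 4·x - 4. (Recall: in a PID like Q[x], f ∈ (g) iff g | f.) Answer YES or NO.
NO

In Q[x] the ideal (g) consists of all multiples of g, so f ∈ (g) iff g | f, i.e. iff the remainder of f on division by g is 0. Divide f by g (g is monic, so eliminate the leading term of the running remainder at each step):
  leading term x^3: subtract (x)·g(x) = x^3 - 4·x^2 - 4·x, leaving -x^2 + 5·x + 2
  leading term -x^2: subtract (-1)·g(x) = -x^2 + 4·x + 4, leaving x - 2
The remainder r(x) = x - 2 ≠ 0 (and deg r < deg g), so g ∤ f, i.e. f ∉ (g).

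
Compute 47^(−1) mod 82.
Apply the extended Euclidean algorithm to (82, 47), tracking rows (r, s, t) with s·82 + t·47 = r. Each division r_prev = q·r_cur + r_new produces the new row as (previous row) − q·(current row):
  row A: (82, 1, 0)   [1·82 + 0·47 = 82]
  row B: (47, 0, 1)   [0·82 + 1·47 = 47]
  82 = 1·47 + 35   → row C = row A − 1·row B = (35, 1, −1)   [check: 1·82 − 1·47 = 35]
  47 = 1·35 + 12   → row D = row B − 1·row C = (12, −1, 2)   [check: −1·82 + 2·47 = 12]
  35 = 2·12 + 11   → row E = row C − 2·row D = (11, 3, −5)   [check: 3·82 − 5·47 = 11]
  12 = 1·11 + 1   → row F = row D − 1·row E = (1, −4, 7)   [check: −4·82 + 7·47 = 1]
  11 = 11·1 + 0   → remainder 0, stop. gcd = 1 (last nonzero row F).
The gcd is 1, so 47 is invertible mod 82. The last nonzero row gives −4·82 + 7·47 = 1, so t = 7. So 47^(−1) ≡ 7 (mod 82). Verify: 47 · 7 = 329 ≡ 1 (mod 82). ✓

Final answer: 47^(−1) ≡ 7 (mod 82)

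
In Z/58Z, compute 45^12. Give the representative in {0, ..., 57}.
Use repeated squaring. Binary(12) = 1100. Walk through the bits of the exponent 12 left-to-right: at each bit after the leading one, square the running value, then multiply by 45 if the bit is 1 (always reducing mod 58):
  bit 1 = 1 (leading): start with 45.
  bit 2 = 1: square 45^2 = 2025 ≡ 53; bit is 1, so multiply 53·45 = 2385 ≡ 7 (mod 58).
  bit 3 = 0: square 7^2 = 49 (mod 58).
  bit 4 = 0: square 49^2 = 2401 ≡ 23 (mod 58).
Final value: 45^12 ≡ 23 (mod 58).

Final answer: 23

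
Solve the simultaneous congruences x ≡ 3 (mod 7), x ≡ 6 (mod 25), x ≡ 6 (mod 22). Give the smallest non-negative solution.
The moduli 7, 25, 22 are pairwise coprime, so by the CRT there is a unique solution mod 7·25·22 = 3850.
Solve by successive substitution. Start with x ≡ 3 (mod 7).
  Combine with x ≡ 6 (mod 25): write x = 3 + 7·t and require 3 + 7·t ≡ 6 (mod 25), i.e. 7·t ≡ 6 − 3 ≡ 3 (mod 25). Since 7^(−1) ≡ 18 (mod 25), t ≡ 18·3 ≡ 4 (mod 25). So x ≡ 3 + 7·4 = 31 (mod 175).
  Combine with x ≡ 6 (mod 22): write x = 31 + 175·t and require 31 + 175·t ≡ 6 (mod 22), i.e. 175·t ≡ 6 − 31 ≡ 19 (mod 22). Since 175^(−1) ≡ 21 (mod 22) (175 ≡ 21 (mod 22)), t ≡ 21·19 ≡ 3 (mod 22). So x ≡ 31 + 175·3 = 556 (mod 3850).
Unique solution in [0, 3850): x = 556.

Final answer: x ≡ 556 (mod 3850); the representative in [0, 3850) is 556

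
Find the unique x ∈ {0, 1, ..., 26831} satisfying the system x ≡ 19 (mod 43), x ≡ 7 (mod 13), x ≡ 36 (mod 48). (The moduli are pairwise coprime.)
The moduli 43, 13, 48 are pairwise coprime, so by the CRT there is a unique solution mod 43·13·48 = 26832.
Solve by successive substitution. Start with x ≡ 19 (mod 43).
  Combine with x ≡ 7 (mod 13): write x = 19 + 43·t and require 19 + 43·t ≡ 7 (mod 13), i.e. 43·t ≡ 7 − 19 ≡ 1 (mod 13). Since 43^(−1) ≡ 10 (mod 13) (43 ≡ 4 (mod 13)), t ≡ 10·1 ≡ 10 (mod 13). So x ≡ 19 + 43·10 = 449 (mod 559).
  Combine with x ≡ 36 (mod 48): write x = 449 + 559·t and require 449 + 559·t ≡ 36 (mod 48), i.e. 559·t ≡ 36 − 449 ≡ 19 (mod 48). Since 559^(−1) ≡ 31 (mod 48) (559 ≡ 31 (mod 48)), t ≡ 31·19 ≡ 13 (mod 48). So x ≡ 449 + 559·13 = 7716 (mod 26832).
Unique solution in [0, 26832): x = 7716.

Final answer: x ≡ 7716 (mod 26832); the representative in [0, 26832) is 7716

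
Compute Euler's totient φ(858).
φ(858) = 240

φ is multiplicative, with φ(p^e) = p^e − p^(e−1). Factorise 858 = 2 · 3 · 11 · 13. Then
  φ(858) = (2 − 1) · (3 − 1) · (11 − 1) · (13 − 1) = 1 · 2 · 10 · 12 = 240.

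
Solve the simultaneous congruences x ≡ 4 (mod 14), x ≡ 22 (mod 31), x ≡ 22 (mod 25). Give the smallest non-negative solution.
x ≡ 1572 (mod 10850); the representative in [0, 10850) is 1572

The moduli 14, 31, 25 are pairwise coprime, so by the CRT there is a unique solution mod 14·31·25 = 10850.
Solve by successive substitution. Start with x ≡ 4 (mod 14).
  Combine with x ≡ 22 (mod 31): write x = 4 + 14·t and require 4 + 14·t ≡ 22 (mod 31), i.e. 14·t ≡ 22 − 4 ≡ 18 (mod 31). Since 14^(−1) ≡ 20 (mod 31), t ≡ 20·18 ≡ 19 (mod 31). So x ≡ 4 + 14·19 = 270 (mod 434).
  Combine with x ≡ 22 (mod 25): write x = 270 + 434·t and require 270 + 434·t ≡ 22 (mod 25), i.e. 434·t ≡ 22 − 270 ≡ 2 (mod 25). Since 434^(−1) ≡ 14 (mod 25) (434 ≡ 9 (mod 25)), t ≡ 14·2 ≡ 3 (mod 25). So x ≡ 270 + 434·3 = 1572 (mod 10850).
Unique solution in [0, 10850): x = 1572.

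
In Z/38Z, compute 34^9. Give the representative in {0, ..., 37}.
Use repeated squaring. Binary(9) = 1001. Walk through the bits of the exponent 9 left-to-right: at each bit after the leading one, square the running value, then multiply by 34 if the bit is 1 (always reducing mod 38):
  bit 1 = 1 (leading): start with 34.
  bit 2 = 0: square 34^2 = 1156 ≡ 16 (mod 38).
  bit 3 = 0: square 16^2 = 256 ≡ 28 (mod 38).
  bit 4 = 1: square 28^2 = 784 ≡ 24; bit is 1, so multiply 24·34 = 816 ≡ 18 (mod 38).
Final value: 34^9 ≡ 18 (mod 38).

Final answer: 18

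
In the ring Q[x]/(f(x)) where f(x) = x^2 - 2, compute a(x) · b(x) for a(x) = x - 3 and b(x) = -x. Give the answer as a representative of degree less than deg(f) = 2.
First multiply in Q[x] without reducing: a · b = -x^2 + 3·x. Now divide by f(x) = x^2 - 2, eliminating the leading term at each step:
  leading term -x^2: subtract (-1)·f(x) = 2 - x^2, leaving 3·x - 2
The degree is now < 2, so this is the remainder. Hence a · b ≡ 3·x - 2 in Q[x]/(f).

Final answer: a · b ≡ 3·x - 2 (mod f(x))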